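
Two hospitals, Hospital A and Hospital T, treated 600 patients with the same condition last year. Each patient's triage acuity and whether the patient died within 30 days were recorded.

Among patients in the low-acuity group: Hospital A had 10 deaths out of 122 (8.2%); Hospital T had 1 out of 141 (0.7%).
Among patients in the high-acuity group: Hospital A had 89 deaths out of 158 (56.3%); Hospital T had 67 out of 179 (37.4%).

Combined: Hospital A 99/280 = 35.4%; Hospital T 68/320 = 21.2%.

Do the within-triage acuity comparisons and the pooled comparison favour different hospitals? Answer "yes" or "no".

Within each triage acuity level (low-acuity 8.2% vs 0.7%; high-acuity 56.3% vs 37.4%), Hospital T has the lower rate every time. Pooled: 35.4% vs 21.2% — Hospital T has the lower rate overall. They agree.

no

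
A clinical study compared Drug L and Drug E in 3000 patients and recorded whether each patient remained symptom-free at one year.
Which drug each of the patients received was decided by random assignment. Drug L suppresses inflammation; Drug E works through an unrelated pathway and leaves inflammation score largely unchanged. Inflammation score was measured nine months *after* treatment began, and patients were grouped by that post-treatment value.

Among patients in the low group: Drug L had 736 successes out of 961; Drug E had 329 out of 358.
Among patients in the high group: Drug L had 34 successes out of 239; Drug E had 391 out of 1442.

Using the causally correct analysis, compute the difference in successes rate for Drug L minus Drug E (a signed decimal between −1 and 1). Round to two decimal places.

Because the drug influences inflammation score, inflammation score is a post-treatment mediator, not a confounder. Stratifying on it would bias the estimate; the causal effect is the crude pooled difference.
The causal difference is the pooled difference: 0.642 − 0.400 = +0.242.

+0.24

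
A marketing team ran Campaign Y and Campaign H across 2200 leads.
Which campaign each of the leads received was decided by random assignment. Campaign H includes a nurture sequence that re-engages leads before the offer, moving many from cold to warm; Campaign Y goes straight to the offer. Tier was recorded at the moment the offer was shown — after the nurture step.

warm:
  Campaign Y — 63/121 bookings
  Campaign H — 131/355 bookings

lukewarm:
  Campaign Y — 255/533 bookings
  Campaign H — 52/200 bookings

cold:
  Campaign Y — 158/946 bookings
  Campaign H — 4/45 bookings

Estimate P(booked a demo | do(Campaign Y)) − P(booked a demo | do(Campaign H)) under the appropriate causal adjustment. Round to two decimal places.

-0.01

Engagement tier is recorded after the campaign and is itself shifted by it — it sits on the causal path from campaign to outcome. Conditioning on a mediator would strip out part of the effect we want; the pooled comparison gives the total causal effect.
The causal difference is the pooled difference: 0.297 − 0.312 = -0.014.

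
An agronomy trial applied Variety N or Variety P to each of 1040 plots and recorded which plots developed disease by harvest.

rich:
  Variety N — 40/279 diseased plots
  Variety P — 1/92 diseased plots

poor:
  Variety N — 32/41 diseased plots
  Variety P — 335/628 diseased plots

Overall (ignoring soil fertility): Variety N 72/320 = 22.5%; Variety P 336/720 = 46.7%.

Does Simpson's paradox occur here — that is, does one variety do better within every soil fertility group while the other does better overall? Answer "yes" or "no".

yes

Within each soil fertility level (rich 14.3% vs 1.1%; poor 78.0% vs 53.3%), Variety P has the lower rate every time. Pooled: 22.5% vs 46.7% — Variety N has the lower rate overall. The two comparisons disagree.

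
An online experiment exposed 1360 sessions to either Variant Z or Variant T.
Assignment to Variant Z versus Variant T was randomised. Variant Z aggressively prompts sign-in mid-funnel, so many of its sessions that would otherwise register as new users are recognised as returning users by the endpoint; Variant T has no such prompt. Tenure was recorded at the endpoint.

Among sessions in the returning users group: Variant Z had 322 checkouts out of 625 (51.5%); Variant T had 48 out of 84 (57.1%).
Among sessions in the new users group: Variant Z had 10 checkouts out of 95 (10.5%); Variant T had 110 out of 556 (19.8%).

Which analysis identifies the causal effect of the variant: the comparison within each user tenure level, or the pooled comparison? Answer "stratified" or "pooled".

Within every user tenure level Variant T has the higher rate, yet pooled Variant Z does — Simpson's reversal.
The distribution of user tenure is itself part of what the variant does — it is an intermediate outcome. Holding it fixed would remove that part of the effect; the total effect is the pooled difference.
Pooled: Variant Z 46.1% vs Variant T 24.7%; Variant Z is higher overall.

pooled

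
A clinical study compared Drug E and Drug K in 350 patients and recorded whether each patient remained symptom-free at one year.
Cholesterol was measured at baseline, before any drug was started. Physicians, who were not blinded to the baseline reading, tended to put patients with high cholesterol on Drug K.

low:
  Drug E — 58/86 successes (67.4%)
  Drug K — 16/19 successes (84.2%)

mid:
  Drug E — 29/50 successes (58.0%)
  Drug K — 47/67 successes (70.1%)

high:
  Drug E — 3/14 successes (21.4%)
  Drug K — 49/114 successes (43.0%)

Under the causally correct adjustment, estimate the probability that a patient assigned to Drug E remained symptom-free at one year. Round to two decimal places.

Drug K is higher inside every cholesterol stratum but Drug E is higher in aggregate. Whether to stratify depends on how cholesterol relates to the drug.
Nothing the drug does changes cholesterol; the imbalance is an allocation artefact. With cholesterol also predicting the outcome, the pooled figure is confounded, and the within-stratum comparison is the causal one.
Standardising Drug E to the population cholesterol mix: 0.300·58/86 + 0.334·29/50 + 0.366·3/14 = 0.475.

0.47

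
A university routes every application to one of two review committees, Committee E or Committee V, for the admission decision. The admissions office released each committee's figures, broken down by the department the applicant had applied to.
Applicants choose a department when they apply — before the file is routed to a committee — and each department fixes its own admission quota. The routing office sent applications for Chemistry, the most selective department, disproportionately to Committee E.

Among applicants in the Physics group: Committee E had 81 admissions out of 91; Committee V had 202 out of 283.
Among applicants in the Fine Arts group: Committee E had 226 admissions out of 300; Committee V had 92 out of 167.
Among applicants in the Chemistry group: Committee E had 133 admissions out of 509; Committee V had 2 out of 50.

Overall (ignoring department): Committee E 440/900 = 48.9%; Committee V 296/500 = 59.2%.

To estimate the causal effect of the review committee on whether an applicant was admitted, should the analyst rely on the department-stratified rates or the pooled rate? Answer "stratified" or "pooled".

stratified

Since department is a pre-existing factor (not a product of the review committee) and it affects the outcome on its own, it is a confounder. The stratified rates, not the pooled rate, identify the causal effect.
Within each level — Physics: 89.0% vs 71.4%; Fine Arts: 75.3% vs 55.1%; Chemistry: 26.1% vs 4.0% — Committee E is higher every time.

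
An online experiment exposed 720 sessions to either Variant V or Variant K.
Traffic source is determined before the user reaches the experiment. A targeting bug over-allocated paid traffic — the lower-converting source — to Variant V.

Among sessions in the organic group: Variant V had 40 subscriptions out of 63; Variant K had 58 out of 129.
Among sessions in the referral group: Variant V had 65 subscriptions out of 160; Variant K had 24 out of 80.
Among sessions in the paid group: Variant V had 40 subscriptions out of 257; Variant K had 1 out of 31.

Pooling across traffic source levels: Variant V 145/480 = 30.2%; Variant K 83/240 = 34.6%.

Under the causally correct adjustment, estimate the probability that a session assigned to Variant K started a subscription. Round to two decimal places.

0.23

Nothing the variant does changes traffic source; the imbalance is an allocation artefact. With traffic source also predicting the outcome, the pooled figure is confounded, and the within-stratum comparison is the causal one.
Standardising Variant K to the population traffic source mix: 0.267·58/129 + 0.333·24/80 + 0.400·1/31 = 0.233.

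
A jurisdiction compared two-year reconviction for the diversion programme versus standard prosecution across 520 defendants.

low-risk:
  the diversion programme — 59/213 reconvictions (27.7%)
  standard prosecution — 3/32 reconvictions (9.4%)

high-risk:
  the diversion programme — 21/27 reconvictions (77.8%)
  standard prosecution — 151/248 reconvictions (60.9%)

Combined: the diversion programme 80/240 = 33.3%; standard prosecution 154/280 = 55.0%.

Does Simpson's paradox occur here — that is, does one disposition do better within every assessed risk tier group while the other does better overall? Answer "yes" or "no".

Within each assessed risk tier level (low-risk 27.7% vs 9.4%; high-risk 77.8% vs 60.9%), standard prosecution has the lower rate every time. Pooled: 33.3% vs 55.0% — the diversion programme has the lower rate overall. The two comparisons disagree.

yes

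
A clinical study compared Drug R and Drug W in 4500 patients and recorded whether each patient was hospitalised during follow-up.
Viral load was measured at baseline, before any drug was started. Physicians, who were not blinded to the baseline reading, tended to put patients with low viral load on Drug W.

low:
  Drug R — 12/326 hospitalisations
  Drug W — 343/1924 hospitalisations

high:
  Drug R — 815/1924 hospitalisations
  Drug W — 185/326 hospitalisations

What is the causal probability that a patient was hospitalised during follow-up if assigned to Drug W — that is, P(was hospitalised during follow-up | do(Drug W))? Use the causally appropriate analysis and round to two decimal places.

0.37

Viral load differs across drugs for reasons unrelated to any effect of the drug itself, and it separately predicts the outcome — a classic confounder. We must compare within viral load levels.
Standardising Drug W to the population viral load mix: 0.500·343/1924 + 0.500·185/326 = 0.373.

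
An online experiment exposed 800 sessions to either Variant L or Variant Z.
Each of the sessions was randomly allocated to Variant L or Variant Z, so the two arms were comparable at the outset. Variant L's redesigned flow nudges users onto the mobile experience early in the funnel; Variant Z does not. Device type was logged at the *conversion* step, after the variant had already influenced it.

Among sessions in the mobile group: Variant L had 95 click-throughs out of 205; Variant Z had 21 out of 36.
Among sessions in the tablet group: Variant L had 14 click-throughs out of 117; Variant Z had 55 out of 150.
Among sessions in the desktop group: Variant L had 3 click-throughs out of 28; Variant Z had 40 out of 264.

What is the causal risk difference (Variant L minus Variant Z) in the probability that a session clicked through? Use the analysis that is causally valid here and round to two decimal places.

+0.06

The stratified and pooled comparisons disagree (Variant Z wins within each device type; Variant L wins overall), so the answer turns on the causal role of device type.
The distribution of device type is itself part of what the variant does — it is an intermediate outcome. Holding it fixed would remove that part of the effect; the total effect is the pooled difference.
The causal difference is the pooled difference: 0.320 − 0.258 = +0.062.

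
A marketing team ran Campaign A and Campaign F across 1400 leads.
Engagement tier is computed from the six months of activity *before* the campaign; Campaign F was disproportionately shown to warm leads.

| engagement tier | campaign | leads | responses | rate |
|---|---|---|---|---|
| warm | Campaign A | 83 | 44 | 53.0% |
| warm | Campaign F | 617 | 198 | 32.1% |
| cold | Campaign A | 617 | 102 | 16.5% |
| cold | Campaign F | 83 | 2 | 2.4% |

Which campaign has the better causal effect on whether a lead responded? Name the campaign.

Since engagement tier is a pre-existing factor (not a product of the campaign) and it affects the outcome on its own, it is a confounder. The stratified rates, not the pooled rate, identify the causal effect.
Within each level — warm: 53.0% vs 32.1%; cold: 16.5% vs 2.4% — Campaign A is higher every time.

Campaign A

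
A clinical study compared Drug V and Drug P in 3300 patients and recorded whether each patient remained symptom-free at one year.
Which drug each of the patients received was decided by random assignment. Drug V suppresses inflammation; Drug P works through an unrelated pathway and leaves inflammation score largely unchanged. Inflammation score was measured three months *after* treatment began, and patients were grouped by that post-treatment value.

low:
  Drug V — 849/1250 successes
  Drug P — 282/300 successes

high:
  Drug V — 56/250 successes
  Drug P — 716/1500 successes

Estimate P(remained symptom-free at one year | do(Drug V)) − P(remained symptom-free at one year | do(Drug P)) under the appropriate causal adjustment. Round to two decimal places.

Drug P is higher inside every inflammation score stratum but Drug V is higher in aggregate. Whether to stratify depends on how inflammation score relates to the drug.
Inflammation score is downstream of the drug. One should not condition on a consequence of treatment, so the overall rates are the right comparison.
The causal difference is the pooled difference: 0.603 − 0.554 = +0.049.

+0.05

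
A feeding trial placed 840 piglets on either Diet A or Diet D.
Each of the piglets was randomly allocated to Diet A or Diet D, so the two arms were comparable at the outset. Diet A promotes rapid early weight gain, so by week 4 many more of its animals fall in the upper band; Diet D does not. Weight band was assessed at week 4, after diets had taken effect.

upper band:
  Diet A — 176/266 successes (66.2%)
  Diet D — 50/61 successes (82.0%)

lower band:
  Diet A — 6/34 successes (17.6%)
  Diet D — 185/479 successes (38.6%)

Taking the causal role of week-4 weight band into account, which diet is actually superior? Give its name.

Diet A

Within every week-4 weight band level Diet D has the higher rate, yet pooled Diet A does — Simpson's reversal.
Week-4 weight band is downstream of the diet. One should not condition on a consequence of treatment, so the overall rates are the right comparison.
Pooled: Diet A 60.7% vs Diet D 43.5%; Diet A is higher overall.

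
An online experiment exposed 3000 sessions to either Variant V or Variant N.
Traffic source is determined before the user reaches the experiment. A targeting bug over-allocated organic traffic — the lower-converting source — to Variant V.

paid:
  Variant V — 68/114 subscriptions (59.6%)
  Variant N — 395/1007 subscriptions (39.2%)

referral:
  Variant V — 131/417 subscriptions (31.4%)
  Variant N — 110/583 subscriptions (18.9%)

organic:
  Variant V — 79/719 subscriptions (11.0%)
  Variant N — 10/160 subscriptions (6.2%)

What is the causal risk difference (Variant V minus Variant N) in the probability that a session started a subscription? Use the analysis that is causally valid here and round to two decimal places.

The imbalance in traffic source arose from how sessions were allocated, not from anything the variant did; and traffic source independently affects the outcome. The pooled gap is confounded — condition on traffic source.
Adjusting over the population distribution of traffic source: 0.374·(0.596−0.392) + 0.333·(0.314−0.189) + 0.293·(0.110−0.062) = +0.132.

+0.13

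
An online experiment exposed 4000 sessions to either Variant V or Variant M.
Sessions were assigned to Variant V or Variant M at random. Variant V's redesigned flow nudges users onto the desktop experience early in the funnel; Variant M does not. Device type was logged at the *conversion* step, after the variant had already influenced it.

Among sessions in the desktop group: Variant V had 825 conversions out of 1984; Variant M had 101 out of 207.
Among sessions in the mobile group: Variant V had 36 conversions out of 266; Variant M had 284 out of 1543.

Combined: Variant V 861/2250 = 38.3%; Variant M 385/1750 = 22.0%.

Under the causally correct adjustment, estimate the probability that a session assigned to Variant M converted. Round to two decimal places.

The device type-specific comparison favours Variant M throughout, but the pooled figures favour Variant V. The question is whether to condition on device type.
Device type is recorded after the variant and is itself shifted by it — it sits on the causal path from variant to outcome. Conditioning on a mediator would strip out part of the effect we want; the pooled comparison gives the total causal effect.
So P(outcome | do(Variant M)) is just the pooled rate for Variant M: 385/1750 = 0.220.

0.22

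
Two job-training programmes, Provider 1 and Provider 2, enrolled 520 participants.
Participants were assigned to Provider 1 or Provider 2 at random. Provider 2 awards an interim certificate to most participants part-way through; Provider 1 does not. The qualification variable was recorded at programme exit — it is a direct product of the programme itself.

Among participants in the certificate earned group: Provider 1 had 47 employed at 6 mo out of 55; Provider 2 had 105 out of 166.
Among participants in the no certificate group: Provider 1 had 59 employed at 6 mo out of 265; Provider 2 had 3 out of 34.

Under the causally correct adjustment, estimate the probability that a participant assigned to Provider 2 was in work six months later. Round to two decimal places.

0.54

Provider 1 is higher inside every qualification attained during the programme stratum but Provider 2 is higher in aggregate. Whether to stratify depends on how qualification attained during the programme relates to the programme.
Because the programme influences qualification attained during the programme, qualification attained during the programme is a post-treatment mediator, not a confounder. Stratifying on it would bias the estimate; the causal effect is the crude pooled difference.
So P(outcome | do(Provider 2)) is just the pooled rate for Provider 2: 108/200 = 0.540.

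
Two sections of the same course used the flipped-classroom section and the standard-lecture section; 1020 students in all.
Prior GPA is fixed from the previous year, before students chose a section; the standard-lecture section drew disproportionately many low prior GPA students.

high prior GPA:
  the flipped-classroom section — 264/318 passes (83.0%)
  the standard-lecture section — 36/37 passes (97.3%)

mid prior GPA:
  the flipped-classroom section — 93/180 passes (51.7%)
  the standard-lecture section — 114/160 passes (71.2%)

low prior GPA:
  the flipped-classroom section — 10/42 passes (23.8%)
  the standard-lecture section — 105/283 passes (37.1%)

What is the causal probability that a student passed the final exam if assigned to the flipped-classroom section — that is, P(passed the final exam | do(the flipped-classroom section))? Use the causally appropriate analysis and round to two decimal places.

Prior GPA band satisfies the back-door criterion: it is not a descendant of the teaching method, and it blocks the spurious path from teaching method to outcome. Adjusting for it (i.e., using the within-prior GPA band rates) gives the causal effect.
Standardising the flipped-classroom section to the population prior GPA band mix: 0.348·264/318 + 0.333·93/180 + 0.319·10/42 = 0.537.

0.54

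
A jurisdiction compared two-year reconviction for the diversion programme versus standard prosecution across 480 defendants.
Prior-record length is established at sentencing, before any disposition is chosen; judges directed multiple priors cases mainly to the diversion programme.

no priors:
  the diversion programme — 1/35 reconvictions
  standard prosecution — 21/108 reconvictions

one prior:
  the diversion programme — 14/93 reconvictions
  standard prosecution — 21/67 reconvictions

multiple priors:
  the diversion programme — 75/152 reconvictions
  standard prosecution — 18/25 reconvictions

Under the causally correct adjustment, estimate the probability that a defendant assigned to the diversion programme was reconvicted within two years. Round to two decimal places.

0.24

The prior-record length-specific comparison favours the diversion programme throughout, but the pooled figures favour standard prosecution. The question is whether to condition on prior-record length.
Nothing the disposition does changes prior-record length; the imbalance is an allocation artefact. With prior-record length also predicting the outcome, the pooled figure is confounded, and the within-stratum comparison is the causal one.
Standardising the diversion programme to the population prior-record length mix: 0.298·1/35 + 0.333·14/93 + 0.369·75/152 = 0.241.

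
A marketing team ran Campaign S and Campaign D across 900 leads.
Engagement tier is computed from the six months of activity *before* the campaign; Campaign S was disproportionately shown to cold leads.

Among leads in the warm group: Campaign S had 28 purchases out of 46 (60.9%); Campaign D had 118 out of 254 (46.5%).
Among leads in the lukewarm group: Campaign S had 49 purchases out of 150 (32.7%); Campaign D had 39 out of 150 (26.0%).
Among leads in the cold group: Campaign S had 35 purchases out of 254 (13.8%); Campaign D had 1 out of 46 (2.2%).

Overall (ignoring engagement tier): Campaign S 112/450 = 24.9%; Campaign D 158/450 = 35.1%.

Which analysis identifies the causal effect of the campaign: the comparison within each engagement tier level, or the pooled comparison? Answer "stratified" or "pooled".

stratified

Campaign S is higher inside every engagement tier stratum but Campaign D is higher in aggregate. Whether to stratify depends on how engagement tier relates to the campaign.
Since engagement tier is a pre-existing factor (not a product of the campaign) and it affects the outcome on its own, it is a confounder. The stratified rates, not the pooled rate, identify the causal effect.
Within each level — warm: 60.9% vs 46.5%; lukewarm: 32.7% vs 26.0%; cold: 13.8% vs 2.2% — Campaign S is higher every time.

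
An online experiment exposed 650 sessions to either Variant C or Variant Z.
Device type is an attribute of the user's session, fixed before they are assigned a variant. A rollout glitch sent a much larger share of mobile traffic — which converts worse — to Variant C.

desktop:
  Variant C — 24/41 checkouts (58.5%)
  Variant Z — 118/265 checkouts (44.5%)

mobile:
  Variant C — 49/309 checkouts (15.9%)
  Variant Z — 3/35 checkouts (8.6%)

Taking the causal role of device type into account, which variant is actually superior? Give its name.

Device type satisfies the back-door criterion: it is not a descendant of the variant, and it blocks the spurious path from variant to outcome. Adjusting for it (i.e., using the within-device type rates) gives the causal effect.
Within each level — desktop: 58.5% vs 44.5%; mobile: 15.9% vs 8.6% — Variant C is higher every time.

Variant C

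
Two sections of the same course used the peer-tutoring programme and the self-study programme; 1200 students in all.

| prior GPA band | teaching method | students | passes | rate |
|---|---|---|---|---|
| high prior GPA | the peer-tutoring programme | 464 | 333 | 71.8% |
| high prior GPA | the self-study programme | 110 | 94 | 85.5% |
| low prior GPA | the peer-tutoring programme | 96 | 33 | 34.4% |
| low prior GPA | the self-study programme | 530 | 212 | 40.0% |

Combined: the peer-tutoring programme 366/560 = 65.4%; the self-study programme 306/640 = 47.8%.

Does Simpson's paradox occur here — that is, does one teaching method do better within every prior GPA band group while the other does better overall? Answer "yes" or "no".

Within each prior GPA band level (high prior GPA 71.8% vs 85.5%; low prior GPA 34.4% vs 40.0%), the self-study programme has the higher rate every time. Pooled: 65.4% vs 47.8% — the peer-tutoring programme has the higher rate overall. The two comparisons disagree.

yes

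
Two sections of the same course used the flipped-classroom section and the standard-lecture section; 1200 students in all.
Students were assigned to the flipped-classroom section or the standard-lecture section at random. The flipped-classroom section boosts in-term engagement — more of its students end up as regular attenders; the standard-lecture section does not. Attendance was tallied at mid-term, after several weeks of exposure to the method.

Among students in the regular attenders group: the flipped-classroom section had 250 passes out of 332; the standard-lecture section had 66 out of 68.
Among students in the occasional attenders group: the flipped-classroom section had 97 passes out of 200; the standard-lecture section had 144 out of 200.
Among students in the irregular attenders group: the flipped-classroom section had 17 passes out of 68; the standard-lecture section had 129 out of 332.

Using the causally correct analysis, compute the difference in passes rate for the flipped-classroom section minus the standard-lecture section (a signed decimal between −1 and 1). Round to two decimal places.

+0.04

The mid-term attendance-specific comparison favours the standard-lecture section throughout, but the pooled figures favour the flipped-classroom section. The question is whether to condition on mid-term attendance.
Stratifying would compare teaching methods among students the teaching methods themselves sorted into mid-term attendance groups — a form of selection on an intermediate. The unconditioned pooled rates give the total causal effect.
The causal difference is the pooled difference: 0.607 − 0.565 = +0.042.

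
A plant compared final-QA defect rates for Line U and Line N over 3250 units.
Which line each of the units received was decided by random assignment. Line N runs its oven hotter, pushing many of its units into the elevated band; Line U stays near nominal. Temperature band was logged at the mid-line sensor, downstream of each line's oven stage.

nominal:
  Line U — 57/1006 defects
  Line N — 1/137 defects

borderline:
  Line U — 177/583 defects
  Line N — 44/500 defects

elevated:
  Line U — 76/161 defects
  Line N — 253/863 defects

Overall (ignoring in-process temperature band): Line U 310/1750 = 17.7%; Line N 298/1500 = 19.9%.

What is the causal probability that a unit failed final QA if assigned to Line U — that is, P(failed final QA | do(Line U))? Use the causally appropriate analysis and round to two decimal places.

0.18

Stratifying would compare lines among units the lines themselves sorted into in-process temperature band groups — a form of selection on an intermediate. The unconditioned pooled rates give the total causal effect.
So P(outcome | do(Line U)) is just the pooled rate for Line U: 310/1750 = 0.177.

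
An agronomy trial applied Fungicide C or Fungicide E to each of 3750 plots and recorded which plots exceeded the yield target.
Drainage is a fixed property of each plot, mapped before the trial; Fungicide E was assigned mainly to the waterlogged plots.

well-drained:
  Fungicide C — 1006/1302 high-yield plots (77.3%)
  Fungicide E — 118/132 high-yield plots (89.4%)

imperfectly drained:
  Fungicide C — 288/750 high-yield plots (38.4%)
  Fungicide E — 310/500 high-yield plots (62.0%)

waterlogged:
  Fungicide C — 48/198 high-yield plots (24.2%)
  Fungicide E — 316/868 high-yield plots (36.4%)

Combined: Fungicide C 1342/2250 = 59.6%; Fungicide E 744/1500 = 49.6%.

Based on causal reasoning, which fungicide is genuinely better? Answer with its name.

The stratified and pooled comparisons disagree (Fungicide E wins within each field drainage; Fungicide C wins overall), so the answer turns on the causal role of field drainage.
Since field drainage is a pre-existing factor (not a product of the fungicide) and it affects the outcome on its own, it is a confounder. The stratified rates, not the pooled rate, identify the causal effect.
Within each level — well-drained: 77.3% vs 89.4%; imperfectly drained: 38.4% vs 62.0%; waterlogged: 24.2% vs 36.4% — Fungicide E is higher every time.

Fungicide E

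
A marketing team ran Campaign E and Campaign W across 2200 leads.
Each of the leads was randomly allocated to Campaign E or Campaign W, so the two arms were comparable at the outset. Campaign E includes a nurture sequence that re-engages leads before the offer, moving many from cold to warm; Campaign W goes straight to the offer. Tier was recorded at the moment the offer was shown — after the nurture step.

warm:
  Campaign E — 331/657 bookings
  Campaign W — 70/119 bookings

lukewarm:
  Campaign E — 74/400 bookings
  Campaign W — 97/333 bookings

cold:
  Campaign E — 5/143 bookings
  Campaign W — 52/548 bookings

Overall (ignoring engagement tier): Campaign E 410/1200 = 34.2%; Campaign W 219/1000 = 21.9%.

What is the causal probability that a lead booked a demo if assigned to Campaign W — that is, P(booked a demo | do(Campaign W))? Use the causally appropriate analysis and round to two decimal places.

0.22

Campaign W is higher inside every engagement tier stratum but Campaign E is higher in aggregate. Whether to stratify depends on how engagement tier relates to the campaign.
Engagement tier here is a post-treatment variable shaped by the campaign; conditioning on it would introduce bias rather than remove it. The overall comparison is the causal one.
So P(outcome | do(Campaign W)) is just the pooled rate for Campaign W: 219/1000 = 0.219.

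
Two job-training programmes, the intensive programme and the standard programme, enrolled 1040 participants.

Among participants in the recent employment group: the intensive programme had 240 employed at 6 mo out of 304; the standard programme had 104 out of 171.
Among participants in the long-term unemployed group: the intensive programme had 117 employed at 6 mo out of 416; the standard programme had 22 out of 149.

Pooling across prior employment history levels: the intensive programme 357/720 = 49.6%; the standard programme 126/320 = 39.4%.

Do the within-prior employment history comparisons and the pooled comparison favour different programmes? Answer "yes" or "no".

no

Within each prior employment history level (recent employment 78.9% vs 60.8%; long-term unemployed 28.1% vs 14.8%), the intensive programme has the higher rate every time. Pooled: 49.6% vs 39.4% — the intensive programme has the higher rate overall. They agree.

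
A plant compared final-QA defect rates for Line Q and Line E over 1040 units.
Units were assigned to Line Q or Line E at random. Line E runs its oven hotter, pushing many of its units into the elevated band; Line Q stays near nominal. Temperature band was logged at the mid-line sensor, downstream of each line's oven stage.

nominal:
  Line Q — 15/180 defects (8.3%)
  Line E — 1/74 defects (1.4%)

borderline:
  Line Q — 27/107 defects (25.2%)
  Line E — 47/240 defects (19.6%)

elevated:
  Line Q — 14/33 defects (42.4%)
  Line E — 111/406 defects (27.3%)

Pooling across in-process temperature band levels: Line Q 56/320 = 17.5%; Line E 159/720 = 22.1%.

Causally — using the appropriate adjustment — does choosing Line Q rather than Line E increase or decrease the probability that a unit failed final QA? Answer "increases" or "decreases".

decreases

Within every in-process temperature band level Line E has the lower rate, yet pooled Line Q does — Simpson's reversal.
Because the line influences in-process temperature band, in-process temperature band is a post-treatment mediator, not a confounder. Stratifying on it would bias the estimate; the causal effect is the crude pooled difference.
Pooled: Line Q 17.5% vs Line E 22.1%; Line Q is lower overall.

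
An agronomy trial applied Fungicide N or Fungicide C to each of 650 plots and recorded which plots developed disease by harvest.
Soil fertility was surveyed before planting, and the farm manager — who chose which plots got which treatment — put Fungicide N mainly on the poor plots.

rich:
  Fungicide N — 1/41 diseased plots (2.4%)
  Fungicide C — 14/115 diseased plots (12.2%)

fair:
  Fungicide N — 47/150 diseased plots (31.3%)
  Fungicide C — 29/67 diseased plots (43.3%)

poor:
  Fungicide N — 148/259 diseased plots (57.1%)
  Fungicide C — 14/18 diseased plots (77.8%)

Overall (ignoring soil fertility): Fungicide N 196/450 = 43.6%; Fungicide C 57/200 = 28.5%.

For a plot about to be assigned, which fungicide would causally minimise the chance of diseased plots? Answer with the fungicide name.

Fungicide N

Fungicide N is lower inside every soil fertility stratum but Fungicide C is lower in aggregate. Whether to stratify depends on how soil fertility relates to the fungicide.
Soil fertility satisfies the back-door criterion: it is not a descendant of the fungicide, and it blocks the spurious path from fungicide to outcome. Adjusting for it (i.e., using the within-soil fertility rates) gives the causal effect.
Within each level — rich: 2.4% vs 12.2%; fair: 31.3% vs 43.3%; poor: 57.1% vs 77.8% — Fungicide N is lower every time.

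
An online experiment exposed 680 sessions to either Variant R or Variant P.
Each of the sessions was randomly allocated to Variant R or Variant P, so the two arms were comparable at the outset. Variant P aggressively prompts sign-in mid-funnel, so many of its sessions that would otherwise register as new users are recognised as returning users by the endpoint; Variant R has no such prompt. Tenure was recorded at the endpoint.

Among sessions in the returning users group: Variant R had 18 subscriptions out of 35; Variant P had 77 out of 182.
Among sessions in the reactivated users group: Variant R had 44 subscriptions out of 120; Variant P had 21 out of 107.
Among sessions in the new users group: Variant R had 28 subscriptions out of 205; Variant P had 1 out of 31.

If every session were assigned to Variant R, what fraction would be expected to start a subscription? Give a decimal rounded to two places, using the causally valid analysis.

Stratifying would compare variants among sessions the variants themselves sorted into user tenure groups — a form of selection on an intermediate. The unconditioned pooled rates give the total causal effect.
So P(outcome | do(Variant R)) is just the pooled rate for Variant R: 90/360 = 0.250.

0.25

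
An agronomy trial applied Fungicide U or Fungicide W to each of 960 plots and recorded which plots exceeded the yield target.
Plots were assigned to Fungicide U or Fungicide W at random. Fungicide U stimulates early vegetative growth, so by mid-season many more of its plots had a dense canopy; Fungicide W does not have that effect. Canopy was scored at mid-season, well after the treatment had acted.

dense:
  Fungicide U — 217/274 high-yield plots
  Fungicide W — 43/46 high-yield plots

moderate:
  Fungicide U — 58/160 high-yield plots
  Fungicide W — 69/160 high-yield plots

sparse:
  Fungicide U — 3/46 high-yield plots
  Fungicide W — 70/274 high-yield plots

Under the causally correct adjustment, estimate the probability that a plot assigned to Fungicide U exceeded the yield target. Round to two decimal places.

Mid-season canopy is recorded after the fungicide and is itself shifted by it — it sits on the causal path from fungicide to outcome. Conditioning on a mediator would strip out part of the effect we want; the pooled comparison gives the total causal effect.
So P(outcome | do(Fungicide U)) is just the pooled rate for Fungicide U: 278/480 = 0.579.

0.58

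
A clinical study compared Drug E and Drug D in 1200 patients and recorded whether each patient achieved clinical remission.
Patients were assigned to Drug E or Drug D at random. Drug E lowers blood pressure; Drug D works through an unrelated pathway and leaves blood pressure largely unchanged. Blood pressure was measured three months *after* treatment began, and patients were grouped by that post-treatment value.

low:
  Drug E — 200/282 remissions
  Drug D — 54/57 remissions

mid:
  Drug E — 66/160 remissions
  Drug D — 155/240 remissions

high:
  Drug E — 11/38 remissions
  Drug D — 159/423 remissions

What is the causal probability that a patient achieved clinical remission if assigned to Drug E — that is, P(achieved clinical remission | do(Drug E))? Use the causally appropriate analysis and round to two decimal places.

0.58

Blood pressure lies on the pathway drug → blood pressure → outcome, so adjusting for it blocks the indirect effect. For the total causal effect of drug, use the unadjusted pooled rates.
So P(outcome | do(Drug E)) is just the pooled rate for Drug E: 277/480 = 0.577.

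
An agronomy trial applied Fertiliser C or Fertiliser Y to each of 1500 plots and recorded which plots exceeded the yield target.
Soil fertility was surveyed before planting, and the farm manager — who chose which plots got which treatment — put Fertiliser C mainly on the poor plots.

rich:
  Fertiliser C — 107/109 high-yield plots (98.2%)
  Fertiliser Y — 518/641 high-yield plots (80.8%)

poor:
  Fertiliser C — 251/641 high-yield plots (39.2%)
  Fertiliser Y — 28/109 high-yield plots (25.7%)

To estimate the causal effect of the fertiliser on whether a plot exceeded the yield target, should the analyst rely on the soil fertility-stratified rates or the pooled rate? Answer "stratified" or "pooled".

stratified

The stratified and pooled comparisons disagree (Fertiliser C wins within each soil fertility; Fertiliser Y wins overall), so the answer turns on the causal role of soil fertility.
Soil fertility satisfies the back-door criterion: it is not a descendant of the fertiliser, and it blocks the spurious path from fertiliser to outcome. Adjusting for it (i.e., using the within-soil fertility rates) gives the causal effect.
Within each level — rich: 98.2% vs 80.8%; poor: 39.2% vs 25.7% — Fertiliser C is higher every time.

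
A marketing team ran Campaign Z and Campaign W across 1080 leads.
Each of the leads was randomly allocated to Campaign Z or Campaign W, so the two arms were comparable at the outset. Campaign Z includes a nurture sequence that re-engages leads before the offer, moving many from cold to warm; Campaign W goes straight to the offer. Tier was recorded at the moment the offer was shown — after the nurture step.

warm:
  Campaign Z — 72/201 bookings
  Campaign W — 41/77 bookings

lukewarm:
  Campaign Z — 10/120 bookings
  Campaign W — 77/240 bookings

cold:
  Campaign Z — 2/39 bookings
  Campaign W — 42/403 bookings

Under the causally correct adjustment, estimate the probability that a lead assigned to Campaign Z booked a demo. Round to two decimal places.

Engagement tier is recorded after the campaign and is itself shifted by it — it sits on the causal path from campaign to outcome. Conditioning on a mediator would strip out part of the effect we want; the pooled comparison gives the total causal effect.
So P(outcome | do(Campaign Z)) is just the pooled rate for Campaign Z: 84/360 = 0.233.

0.23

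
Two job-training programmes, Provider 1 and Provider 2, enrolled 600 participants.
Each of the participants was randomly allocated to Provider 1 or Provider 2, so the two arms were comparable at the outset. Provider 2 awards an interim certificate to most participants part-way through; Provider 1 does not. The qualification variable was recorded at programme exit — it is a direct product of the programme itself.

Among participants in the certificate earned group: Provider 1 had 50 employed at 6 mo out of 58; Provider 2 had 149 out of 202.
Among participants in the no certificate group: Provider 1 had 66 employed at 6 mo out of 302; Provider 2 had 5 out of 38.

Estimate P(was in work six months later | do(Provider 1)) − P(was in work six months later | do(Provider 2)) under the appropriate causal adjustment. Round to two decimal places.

-0.32

Qualification attained during the programme lies on the pathway programme → qualification attained during the programme → outcome, so adjusting for it blocks the indirect effect. For the total causal effect of programme, use the unadjusted pooled rates.
The causal difference is the pooled difference: 0.322 − 0.642 = -0.319.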